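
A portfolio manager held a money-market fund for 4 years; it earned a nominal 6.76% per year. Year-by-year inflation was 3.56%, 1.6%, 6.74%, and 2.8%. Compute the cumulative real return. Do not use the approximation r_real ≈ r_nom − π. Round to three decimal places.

Cumulative inflation factor: 1.0356 × 1.016 × 1.0674 × 1.028 ≈ 1.15453.
Nominal growth factor: 1.29908. Real growth factor = 1.29908 / 1.15453 ≈ 1.12520.
Total real return ≈ 12.5196%.

12.520%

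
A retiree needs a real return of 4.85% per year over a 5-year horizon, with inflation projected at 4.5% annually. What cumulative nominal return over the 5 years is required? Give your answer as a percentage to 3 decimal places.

Required annual nominal rate: (1+4.85%)(1+4.5%) − 1 = 9.56825%.
Cumulative over 5 years: (1 + 0.0956825)^5 − 1 ≈ 0.57915.

57.915%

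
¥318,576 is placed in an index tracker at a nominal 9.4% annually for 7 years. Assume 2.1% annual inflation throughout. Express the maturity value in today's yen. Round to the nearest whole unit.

¥516,600

Nominal value at maturity: ¥318,576 × (1 + 9.4%)^7 ≈ ¥597,495.
Price-level factor over 7 years: (1 + 2.1%)^7 ≈ 1.1565920282.
Dividing the nominal maturity value by the price-level factor gives the value in today's money.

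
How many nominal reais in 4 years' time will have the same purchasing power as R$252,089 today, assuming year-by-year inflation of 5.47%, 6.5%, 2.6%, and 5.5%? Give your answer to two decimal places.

R$306,501.26

Cumulative price-level factor: 1.0547 × 1.065 × 1.026 × 1.055 ≈ 1.2158454509.
Multiplying R$252,089 by the price-level factor gives the future nominal sum.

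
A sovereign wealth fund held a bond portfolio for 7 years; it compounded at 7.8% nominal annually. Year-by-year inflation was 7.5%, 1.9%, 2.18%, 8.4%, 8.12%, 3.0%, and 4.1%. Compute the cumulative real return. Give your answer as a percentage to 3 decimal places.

Cumulative inflation factor: 1.075 × 1.019 × 1.0218 × 1.084 × 1.0812 × 1.030 × 1.041 ≈ 1.40660.
Nominal growth factor: 1.69173. Real growth factor = 1.69173 / 1.40660 ≈ 1.20271.
Total real return ≈ 20.2706%.

20.271%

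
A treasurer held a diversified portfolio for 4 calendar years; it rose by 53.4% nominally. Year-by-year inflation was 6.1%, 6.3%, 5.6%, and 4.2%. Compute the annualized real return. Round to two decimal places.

Cumulative inflation factor: 1.061 × 1.063 × 1.056 × 1.042 ≈ 1.24102.
Nominal growth factor: 1.53400. Real growth factor = 1.53400 / 1.24102 ≈ 1.23608.
Annualized: 1.23608^(1/4) − 1 ≈ 0.05441.

5.44%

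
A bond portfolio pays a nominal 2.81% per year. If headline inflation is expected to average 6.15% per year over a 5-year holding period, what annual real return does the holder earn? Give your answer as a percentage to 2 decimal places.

With constant rates the annual real return is the same each year: (1+2.81%)/(1+6.15%) − 1 = -0.03146.

-3.15%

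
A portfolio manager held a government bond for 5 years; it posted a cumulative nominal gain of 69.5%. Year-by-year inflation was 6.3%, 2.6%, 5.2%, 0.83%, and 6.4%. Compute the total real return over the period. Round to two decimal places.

Cumulative inflation factor: 1.063 × 1.026 × 1.052 × 1.0083 × 1.064 ≈ 1.23091.
Nominal growth factor: 1.69500. Real growth factor = 1.69500 / 1.23091 ≈ 1.37703.
Total real return ≈ 37.7025%.

37.70%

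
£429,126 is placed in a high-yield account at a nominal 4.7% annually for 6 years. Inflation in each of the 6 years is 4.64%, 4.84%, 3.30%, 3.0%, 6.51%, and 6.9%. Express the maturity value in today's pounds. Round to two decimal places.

£425,338.35

Nominal value at maturity: £429,126 × (1 + 4.7%)^6 ≈ £565,281.69.
Price-level factor over 6 years: 1.0464 × 1.0484 × 1.0330 × 1.030 × 1.0651 × 1.069 ≈ 1.3290165200.
The maturity value deflated by that factor is the answer in today's purchasing power.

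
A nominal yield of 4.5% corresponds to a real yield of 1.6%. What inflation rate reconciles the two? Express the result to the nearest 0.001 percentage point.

2.854%

From (1+r_nom) = (1+r_real)(1+π), we get 1+π = (1 + 4.5%)/(1 + 1.6%) = 1.045/1.016 ≈ 1.02854.
So π ≈ 2.8543%.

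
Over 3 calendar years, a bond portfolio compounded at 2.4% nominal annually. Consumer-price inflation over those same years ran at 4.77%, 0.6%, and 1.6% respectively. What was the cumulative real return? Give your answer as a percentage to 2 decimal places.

0.27%

Cumulative inflation factor: 1.0477 × 1.006 × 1.016 ≈ 1.07085.
Nominal growth factor: 1.07374. Real growth factor = 1.07374 / 1.07085 ≈ 1.00270.
Total real return ≈ 0.2701%.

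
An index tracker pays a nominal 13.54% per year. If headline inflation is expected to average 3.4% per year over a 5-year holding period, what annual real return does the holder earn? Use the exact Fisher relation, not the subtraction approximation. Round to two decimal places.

9.81%

With constant rates the annual real return is the same each year: (1+13.54%)/(1+3.4%) − 1 = 0.09807.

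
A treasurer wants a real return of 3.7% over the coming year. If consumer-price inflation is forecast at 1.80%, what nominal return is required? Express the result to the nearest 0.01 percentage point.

By the Fisher equation, 1 + r_nom = (1 + 3.7%)(1 + 1.80%) = 1.037 × 1.0180 = 1.055666.
So r_nom = 5.5666%.

5.57%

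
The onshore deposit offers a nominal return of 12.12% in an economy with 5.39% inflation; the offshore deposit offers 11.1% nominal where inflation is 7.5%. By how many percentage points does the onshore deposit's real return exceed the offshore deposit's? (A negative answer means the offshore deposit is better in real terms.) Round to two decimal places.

3.04

The onshore deposit real return: 1.1212/1.0539 − 1 = 6.386%.
The offshore deposit real return: 1.111/1.075 − 1 = 3.349%.
Difference: 6.386 − 3.349 = 3.037 pp.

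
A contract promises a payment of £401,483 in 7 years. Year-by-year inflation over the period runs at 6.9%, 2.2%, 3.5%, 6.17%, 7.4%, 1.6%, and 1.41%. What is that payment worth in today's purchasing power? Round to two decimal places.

£302,216.12

Price-level factor over 7 years: 1.069 × 1.022 × 1.035 × 1.0617 × 1.074 × 1.016 × 1.0141 ≈ 1.3284632359.
Purchasing power today: £401,483 divided by that factor.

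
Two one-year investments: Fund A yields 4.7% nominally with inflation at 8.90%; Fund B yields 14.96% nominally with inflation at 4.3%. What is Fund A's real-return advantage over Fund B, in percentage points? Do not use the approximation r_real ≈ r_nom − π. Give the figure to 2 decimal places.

Fund A real return: 1.047/1.0890 − 1 = -3.857%.
Fund B real return: 1.1496/1.043 − 1 = 10.221%.
Difference: -3.857 − 10.221 = -14.078 pp.

-14.08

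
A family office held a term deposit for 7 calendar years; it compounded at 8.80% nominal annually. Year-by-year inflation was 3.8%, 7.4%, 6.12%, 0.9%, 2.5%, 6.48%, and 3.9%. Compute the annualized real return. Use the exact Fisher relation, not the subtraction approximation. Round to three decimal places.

Cumulative inflation factor: 1.038 × 1.074 × 1.0612 × 1.009 × 1.025 × 1.0648 × 1.039 ≈ 1.35362.
Nominal growth factor: 1.80469. Real growth factor = 1.80469 / 1.35362 ≈ 1.33323.
Annualized: 1.33323^(1/7) − 1 ≈ 0.04194.

4.194%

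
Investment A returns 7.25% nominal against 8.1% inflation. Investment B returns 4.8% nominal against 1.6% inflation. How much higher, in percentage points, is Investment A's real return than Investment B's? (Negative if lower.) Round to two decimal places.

-3.94

Investment A real return: 1.0725/1.081 − 1 = -0.786%.
Investment B real return: 1.048/1.016 − 1 = 3.150%.
Difference: -0.786 − 3.150 = -3.936 pp.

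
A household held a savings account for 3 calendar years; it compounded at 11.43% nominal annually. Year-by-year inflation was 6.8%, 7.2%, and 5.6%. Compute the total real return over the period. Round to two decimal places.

14.44%

Cumulative inflation factor: 1.068 × 1.072 × 1.056 ≈ 1.20901.
Nominal growth factor: 1.38359. Real growth factor = 1.38359 / 1.20901 ≈ 1.14440.
Total real return ≈ 14.4396%.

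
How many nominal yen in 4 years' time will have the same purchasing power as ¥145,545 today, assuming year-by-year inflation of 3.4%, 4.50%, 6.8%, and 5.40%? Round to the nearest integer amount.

Cumulative price-level factor: 1.034 × 1.0450 × 1.068 × 1.0540 ≈ 1.2163223662.
Multiplying ¥145,545 by the price-level factor gives the future nominal sum.

¥177,030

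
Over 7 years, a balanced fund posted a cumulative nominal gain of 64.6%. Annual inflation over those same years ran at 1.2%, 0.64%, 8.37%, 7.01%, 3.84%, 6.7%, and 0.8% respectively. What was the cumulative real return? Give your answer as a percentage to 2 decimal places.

24.78%

Cumulative inflation factor: 1.012 × 1.0064 × 1.0837 × 1.0701 × 1.0384 × 1.067 × 1.008 ≈ 1.31909.
Nominal growth factor: 1.64600. Real growth factor = 1.64600 / 1.31909 ≈ 1.24783.
Total real return ≈ 24.7831%.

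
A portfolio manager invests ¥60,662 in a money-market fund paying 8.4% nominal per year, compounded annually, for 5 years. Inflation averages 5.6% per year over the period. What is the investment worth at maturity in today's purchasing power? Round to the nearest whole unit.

¥69,142

Nominal value at maturity: ¥60,662 × (1 + 8.4%)^5 ≈ ¥90,795.
Price-level factor over 5 years: (1 + 5.6%)^5 ≈ 1.3131658832.
The maturity value deflated by that factor is the answer in today's purchasing power.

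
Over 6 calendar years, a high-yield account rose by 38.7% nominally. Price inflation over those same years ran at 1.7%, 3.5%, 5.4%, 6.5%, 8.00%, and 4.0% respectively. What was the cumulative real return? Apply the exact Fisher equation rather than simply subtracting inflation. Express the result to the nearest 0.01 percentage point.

Cumulative inflation factor: 1.017 × 1.035 × 1.054 × 1.065 × 1.0800 × 1.040 ≈ 1.32712.
Nominal growth factor: 1.38700. Real growth factor = 1.38700 / 1.32712 ≈ 1.04512.
Total real return ≈ 4.5124%.

4.51%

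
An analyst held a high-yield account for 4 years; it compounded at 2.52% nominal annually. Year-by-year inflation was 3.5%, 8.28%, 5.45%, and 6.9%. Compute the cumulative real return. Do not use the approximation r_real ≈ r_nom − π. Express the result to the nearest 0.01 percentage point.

Cumulative inflation factor: 1.035 × 1.0828 × 1.0545 × 1.069 ≈ 1.26332.
Nominal growth factor: 1.10467. Real growth factor = 1.10467 / 1.26332 ≈ 0.87442.
Total real return ≈ -12.5577%.

-12.56%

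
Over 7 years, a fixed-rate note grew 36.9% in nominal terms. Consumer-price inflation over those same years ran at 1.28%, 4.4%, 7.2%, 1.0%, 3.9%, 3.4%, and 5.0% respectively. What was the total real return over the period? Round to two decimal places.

6.01%

Cumulative inflation factor: 1.0128 × 1.044 × 1.072 × 1.010 × 1.039 × 1.034 × 1.050 ≈ 1.29141.
Nominal growth factor: 1.36900. Real growth factor = 1.36900 / 1.29141 ≈ 1.06008.
Total real return ≈ 6.0078%.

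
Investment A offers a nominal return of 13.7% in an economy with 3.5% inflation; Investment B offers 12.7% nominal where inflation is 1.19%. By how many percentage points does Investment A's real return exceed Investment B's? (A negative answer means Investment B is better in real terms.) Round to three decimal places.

Investment A real return: 1.137/1.035 − 1 = 9.8551%.
Investment B real return: 1.127/1.0119 − 1 = 11.3746%.
Difference: 9.8551 − 11.3746 = -1.5195 pp.

-1.520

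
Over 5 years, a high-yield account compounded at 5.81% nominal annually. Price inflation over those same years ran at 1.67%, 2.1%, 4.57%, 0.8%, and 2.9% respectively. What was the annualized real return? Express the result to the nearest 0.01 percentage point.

3.33%

Cumulative inflation factor: 1.0167 × 1.021 × 1.0457 × 1.008 × 1.029 ≈ 1.12590.
Nominal growth factor: 1.32627. Real growth factor = 1.32627 / 1.12590 ≈ 1.17796.
Annualized: 1.17796^(1/5) − 1 ≈ 0.03330.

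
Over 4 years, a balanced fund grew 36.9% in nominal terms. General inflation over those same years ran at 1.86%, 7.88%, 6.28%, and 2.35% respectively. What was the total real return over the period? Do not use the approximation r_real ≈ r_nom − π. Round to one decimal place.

Cumulative inflation factor: 1.0186 × 1.0788 × 1.0628 × 1.0235 ≈ 1.19532.
Nominal growth factor: 1.36900. Real growth factor = 1.36900 / 1.19532 ≈ 1.14530.
Total real return ≈ 14.5300%.

14.5%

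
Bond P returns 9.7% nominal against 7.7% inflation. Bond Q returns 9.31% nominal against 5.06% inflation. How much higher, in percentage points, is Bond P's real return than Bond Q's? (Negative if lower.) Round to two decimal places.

Bond P real return: 1.097/1.077 − 1 = 1.857%.
Bond Q real return: 1.0931/1.0506 − 1 = 4.045%.
Difference: 1.857 − 4.045 = -2.188 pp.

-2.19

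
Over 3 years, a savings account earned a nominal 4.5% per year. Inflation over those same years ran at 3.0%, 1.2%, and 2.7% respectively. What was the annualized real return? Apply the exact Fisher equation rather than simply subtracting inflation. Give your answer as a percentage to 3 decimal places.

2.154%

Cumulative inflation factor: 1.030 × 1.012 × 1.027 ≈ 1.07050.
Nominal growth factor: 1.14117. Real growth factor = 1.14117 / 1.07050 ≈ 1.06601.
Annualized: 1.06601^(1/3) − 1 ≈ 0.02154.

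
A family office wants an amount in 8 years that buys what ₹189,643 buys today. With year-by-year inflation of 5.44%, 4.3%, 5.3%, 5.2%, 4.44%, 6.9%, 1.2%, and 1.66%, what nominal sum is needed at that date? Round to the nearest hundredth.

₹265,366.33

Cumulative price-level factor: 1.0544 × 1.043 × 1.053 × 1.052 × 1.0444 × 1.069 × 1.012 × 1.0166 ≈ 1.3992940998.
The nominal amount required is ₹189,643 scaled up by that factor.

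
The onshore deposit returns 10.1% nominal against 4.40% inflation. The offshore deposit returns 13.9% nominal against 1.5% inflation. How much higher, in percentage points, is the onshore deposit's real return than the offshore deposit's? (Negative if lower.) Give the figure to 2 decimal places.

The onshore deposit real return: 1.101/1.0440 − 1 = 5.460%.
The offshore deposit real return: 1.139/1.015 − 1 = 12.217%.
Difference: 5.460 − 12.217 = -6.757 pp.

-6.76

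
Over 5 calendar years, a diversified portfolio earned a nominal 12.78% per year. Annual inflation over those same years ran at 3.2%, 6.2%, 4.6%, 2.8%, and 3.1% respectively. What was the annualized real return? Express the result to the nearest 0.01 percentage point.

8.47%

Cumulative inflation factor: 1.032 × 1.062 × 1.046 × 1.028 × 1.031 ≈ 1.21503.
Nominal growth factor: 1.82457. Real growth factor = 1.82457 / 1.21503 ≈ 1.50166.
Annualized: 1.50166^(1/5) − 1 ≈ 0.08471.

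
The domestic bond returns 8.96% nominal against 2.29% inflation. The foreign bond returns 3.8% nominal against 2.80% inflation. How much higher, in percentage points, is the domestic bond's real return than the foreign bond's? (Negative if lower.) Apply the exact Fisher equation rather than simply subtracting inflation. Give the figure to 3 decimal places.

The domestic bond real return: 1.0896/1.0229 − 1 = 6.5207%.
The foreign bond real return: 1.038/1.0280 − 1 = 0.9728%.
Difference: 6.5207 − 0.9728 = 5.5479 pp.

5.548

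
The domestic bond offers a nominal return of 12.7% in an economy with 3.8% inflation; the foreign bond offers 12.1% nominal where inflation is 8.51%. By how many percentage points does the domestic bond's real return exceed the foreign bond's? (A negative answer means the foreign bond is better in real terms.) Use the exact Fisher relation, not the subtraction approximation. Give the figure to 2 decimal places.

The domestic bond real return: 1.127/1.038 − 1 = 8.574%.
The foreign bond real return: 1.121/1.0851 − 1 = 3.308%.
Difference: 8.574 − 3.308 = 5.266 pp.

5.27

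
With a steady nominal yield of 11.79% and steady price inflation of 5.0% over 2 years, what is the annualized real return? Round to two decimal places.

With constant rates the annual real return is the same each year: (1+11.79%)/(1+5.0%) − 1 = 0.06467.

6.47%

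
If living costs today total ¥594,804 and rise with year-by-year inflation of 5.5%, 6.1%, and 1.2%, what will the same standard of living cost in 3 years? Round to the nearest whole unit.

¥673,786

Cumulative price-level factor: 1.055 × 1.061 × 1.012 = 1.13278726.
Multiplying ¥594,804 by the price-level factor gives the future nominal sum.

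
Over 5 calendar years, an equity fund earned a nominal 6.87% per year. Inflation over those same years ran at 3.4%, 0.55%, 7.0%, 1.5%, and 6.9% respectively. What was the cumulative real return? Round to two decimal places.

Cumulative inflation factor: 1.034 × 1.0055 × 1.070 × 1.015 × 1.069 ≈ 1.20706.
Nominal growth factor: 1.39405. Real growth factor = 1.39405 / 1.20706 ≈ 1.15491.
Total real return ≈ 15.4912%.

15.49%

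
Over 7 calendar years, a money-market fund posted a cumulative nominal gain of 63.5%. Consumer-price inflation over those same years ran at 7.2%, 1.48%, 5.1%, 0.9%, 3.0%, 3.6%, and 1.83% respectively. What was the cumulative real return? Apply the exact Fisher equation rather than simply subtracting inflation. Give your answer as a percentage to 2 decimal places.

30.43%

Cumulative inflation factor: 1.072 × 1.0148 × 1.051 × 1.009 × 1.030 × 1.036 × 1.0183 ≈ 1.25355.
Nominal growth factor: 1.63500. Real growth factor = 1.63500 / 1.25355 ≈ 1.30430.
Total real return ≈ 30.4295%.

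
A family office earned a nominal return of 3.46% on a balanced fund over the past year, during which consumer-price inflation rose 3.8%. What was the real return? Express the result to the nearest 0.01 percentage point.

Real return via the Fisher equation: (1 + 3.46%)/(1 + 3.8%) − 1 = 1.0346/1.038 − 1 ≈ -0.00328.

-0.33%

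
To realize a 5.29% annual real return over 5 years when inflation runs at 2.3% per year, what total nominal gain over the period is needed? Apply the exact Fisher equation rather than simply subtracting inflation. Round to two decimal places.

Required annual nominal rate: (1+5.29%)(1+2.3%) − 1 = 7.71167%.
Cumulative over 5 years: (1 + 0.0771167)^5 − 1 ≈ 0.44982.

44.98%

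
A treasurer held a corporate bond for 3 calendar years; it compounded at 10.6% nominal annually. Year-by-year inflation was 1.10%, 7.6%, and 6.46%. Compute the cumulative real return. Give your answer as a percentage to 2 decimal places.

16.82%

Cumulative inflation factor: 1.0110 × 1.076 × 1.0646 ≈ 1.15811.
Nominal growth factor: 1.35290. Real growth factor = 1.35290 / 1.15811 ≈ 1.16820.
Total real return ≈ 16.8195%.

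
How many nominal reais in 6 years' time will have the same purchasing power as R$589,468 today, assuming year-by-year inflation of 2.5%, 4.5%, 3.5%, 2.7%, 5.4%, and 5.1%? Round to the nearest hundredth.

R$743,454.70

Cumulative price-level factor: 1.025 × 1.045 × 1.035 × 1.027 × 1.054 × 1.051 ≈ 1.2612299526.
The nominal amount required is R$589,468 scaled up by that factor.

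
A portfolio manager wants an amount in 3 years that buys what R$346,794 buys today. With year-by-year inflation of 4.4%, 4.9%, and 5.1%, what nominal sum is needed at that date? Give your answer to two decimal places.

Cumulative price-level factor: 1.044 × 1.049 × 1.051 = 1.151008956.
The nominal amount required is R$346,794 scaled up by that factor.

R$399,163.00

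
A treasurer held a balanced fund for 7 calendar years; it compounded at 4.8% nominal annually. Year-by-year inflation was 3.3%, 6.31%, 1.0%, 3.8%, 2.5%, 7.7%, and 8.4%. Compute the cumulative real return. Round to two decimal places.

0.78%

Cumulative inflation factor: 1.033 × 1.0631 × 1.010 × 1.038 × 1.025 × 1.077 × 1.084 ≈ 1.37772.
Nominal growth factor: 1.38845. Real growth factor = 1.38845 / 1.37772 ≈ 1.00778.
Total real return ≈ 0.7783%.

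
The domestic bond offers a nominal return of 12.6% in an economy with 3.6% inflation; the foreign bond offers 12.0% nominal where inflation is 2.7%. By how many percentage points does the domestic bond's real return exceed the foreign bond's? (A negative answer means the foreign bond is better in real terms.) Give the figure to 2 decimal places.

The domestic bond real return: 1.126/1.036 − 1 = 8.687%.
The foreign bond real return: 1.120/1.027 − 1 = 9.056%.
Difference: 8.687 − 9.056 = -0.369 pp.

-0.37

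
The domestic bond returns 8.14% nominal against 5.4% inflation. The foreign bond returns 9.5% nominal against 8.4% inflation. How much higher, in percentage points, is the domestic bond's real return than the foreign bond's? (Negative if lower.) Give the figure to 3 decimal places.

1.585

The domestic bond real return: 1.0814/1.054 − 1 = 2.5996%.
The foreign bond real return: 1.095/1.084 − 1 = 1.0148%.
Difference: 2.5996 − 1.0148 = 1.5848 pp.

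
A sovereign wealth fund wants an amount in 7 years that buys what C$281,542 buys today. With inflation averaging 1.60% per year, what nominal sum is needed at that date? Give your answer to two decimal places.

C$314,629.29

Cumulative price-level factor: (1+1.60%)^7 ≈ 1.1175216759.
Multiplying C$281,542 by the price-level factor gives the future nominal sum.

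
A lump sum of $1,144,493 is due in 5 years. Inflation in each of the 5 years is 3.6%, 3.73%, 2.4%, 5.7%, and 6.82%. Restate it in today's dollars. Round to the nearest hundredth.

$921,131.19

Price-level factor over 5 years: 1.036 × 1.0373 × 1.024 × 1.057 × 1.0682 ≈ 1.2424864205.
Purchasing power today: $1,144,493 divided by that factor.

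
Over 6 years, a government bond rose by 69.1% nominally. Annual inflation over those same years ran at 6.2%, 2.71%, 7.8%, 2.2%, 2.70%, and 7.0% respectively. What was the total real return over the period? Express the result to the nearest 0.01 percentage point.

28.05%

Cumulative inflation factor: 1.062 × 1.0271 × 1.078 × 1.022 × 1.0270 × 1.070 ≈ 1.32057.
Nominal growth factor: 1.69100. Real growth factor = 1.69100 / 1.32057 ≈ 1.28051.
Total real return ≈ 28.0509%.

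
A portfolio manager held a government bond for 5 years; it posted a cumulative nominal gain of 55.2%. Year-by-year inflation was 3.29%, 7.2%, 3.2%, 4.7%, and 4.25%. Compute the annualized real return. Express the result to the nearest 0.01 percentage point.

4.47%

Cumulative inflation factor: 1.0329 × 1.072 × 1.032 × 1.047 × 1.0425 ≈ 1.24726.
Nominal growth factor: 1.55200. Real growth factor = 1.55200 / 1.24726 ≈ 1.24433.
Annualized: 1.24433^(1/5) − 1 ≈ 0.04469.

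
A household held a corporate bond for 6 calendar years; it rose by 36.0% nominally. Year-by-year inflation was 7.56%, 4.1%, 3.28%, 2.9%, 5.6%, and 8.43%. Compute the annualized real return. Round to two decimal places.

-0.03%

Cumulative inflation factor: 1.0756 × 1.041 × 1.0328 × 1.029 × 1.056 × 1.0843 ≈ 1.36253.
Nominal growth factor: 1.36000. Real growth factor = 1.36000 / 1.36253 ≈ 0.99814.
Annualized: 0.99814^(1/6) − 1 ≈ -0.00031.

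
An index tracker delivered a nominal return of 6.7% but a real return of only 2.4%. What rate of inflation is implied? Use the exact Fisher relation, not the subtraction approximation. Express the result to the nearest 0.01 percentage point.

4.20%

From (1+r_nom) = (1+r_real)(1+π), we get 1+π = (1 + 6.7%)/(1 + 2.4%) = 1.067/1.024 ≈ 1.04199.
So π ≈ 4.1992%.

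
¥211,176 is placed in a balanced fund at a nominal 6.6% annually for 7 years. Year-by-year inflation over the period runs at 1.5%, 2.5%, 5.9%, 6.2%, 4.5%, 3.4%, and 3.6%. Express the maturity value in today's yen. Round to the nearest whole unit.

¥252,196

Nominal value at maturity: ¥211,176 × (1 + 6.6%)^7 ≈ ¥330,328.
Price-level factor over 7 years: 1.015 × 1.025 × 1.059 × 1.062 × 1.045 × 1.034 × 1.036 ≈ 1.3098059806.
The maturity value deflated by that factor is the answer in today's purchasing power.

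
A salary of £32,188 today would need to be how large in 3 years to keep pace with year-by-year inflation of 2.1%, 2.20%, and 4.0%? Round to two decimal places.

£34,930.43

Cumulative price-level factor: 1.021 × 1.0220 × 1.040 = 1.08520048.
Multiplying £32,188 by the price-level factor gives the future nominal sum.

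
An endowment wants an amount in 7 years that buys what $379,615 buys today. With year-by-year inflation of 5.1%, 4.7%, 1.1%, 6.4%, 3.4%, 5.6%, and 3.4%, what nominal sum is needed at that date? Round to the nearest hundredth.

$507,330.00

Cumulative price-level factor: 1.051 × 1.047 × 1.011 × 1.064 × 1.034 × 1.056 × 1.034 ≈ 1.3364329570.
Multiplying $379,615 by the price-level factor gives the future nominal sum.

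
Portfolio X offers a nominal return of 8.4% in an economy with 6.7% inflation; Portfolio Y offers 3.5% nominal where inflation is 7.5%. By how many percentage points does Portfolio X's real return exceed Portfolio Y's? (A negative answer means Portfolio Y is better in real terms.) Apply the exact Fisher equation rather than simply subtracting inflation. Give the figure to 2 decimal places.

Portfolio X real return: 1.084/1.067 − 1 = 1.593%.
Portfolio Y real return: 1.035/1.075 − 1 = -3.721%.
Difference: 1.593 − (-3.721) = 5.314 pp.

5.31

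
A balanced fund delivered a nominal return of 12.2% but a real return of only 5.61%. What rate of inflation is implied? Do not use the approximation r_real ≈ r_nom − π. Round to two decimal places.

6.24%

From (1+r_nom) = (1+r_real)(1+π), we get 1+π = (1 + 12.2%)/(1 + 5.61%) = 1.122/1.0561 ≈ 1.06240.
So π ≈ 6.2399%.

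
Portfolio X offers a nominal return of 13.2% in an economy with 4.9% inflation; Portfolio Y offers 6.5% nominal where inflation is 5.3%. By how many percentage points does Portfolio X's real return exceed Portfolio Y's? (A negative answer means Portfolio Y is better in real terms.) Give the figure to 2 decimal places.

Portfolio X real return: 1.132/1.049 − 1 = 7.912%.
Portfolio Y real return: 1.065/1.053 − 1 = 1.140%.
Difference: 7.912 − 1.140 = 6.772 pp.

6.77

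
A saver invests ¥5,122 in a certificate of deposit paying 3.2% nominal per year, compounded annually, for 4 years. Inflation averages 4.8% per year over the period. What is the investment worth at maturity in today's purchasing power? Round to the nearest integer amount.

Nominal value at maturity: ¥5,122 × (1 + 3.2%)^4 ≈ ¥5,810.
Price-level factor over 4 years: (1 + 4.8%)^4 ≈ 1.2062716764.
The maturity value deflated by that factor is the answer in today's purchasing power.

¥4,816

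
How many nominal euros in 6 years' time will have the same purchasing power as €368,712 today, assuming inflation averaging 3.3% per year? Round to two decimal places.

Cumulative price-level factor: (1+3.3%)^6 ≈ 1.2150717649.
The nominal amount required is €368,712 scaled up by that factor.

€448,011.54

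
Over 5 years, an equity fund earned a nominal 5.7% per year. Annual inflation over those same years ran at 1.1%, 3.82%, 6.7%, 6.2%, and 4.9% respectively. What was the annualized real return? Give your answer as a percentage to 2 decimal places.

Cumulative inflation factor: 1.011 × 1.0382 × 1.067 × 1.062 × 1.049 ≈ 1.24766.
Nominal growth factor: 1.31940. Real growth factor = 1.31940 / 1.24766 ≈ 1.05750.
Annualized: 1.05750^(1/5) − 1 ≈ 0.01124.

1.12%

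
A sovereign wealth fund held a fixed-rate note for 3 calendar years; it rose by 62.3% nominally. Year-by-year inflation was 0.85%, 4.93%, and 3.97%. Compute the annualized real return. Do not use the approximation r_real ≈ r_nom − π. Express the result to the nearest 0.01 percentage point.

Cumulative inflation factor: 1.0085 × 1.0493 × 1.0397 ≈ 1.10023.
Nominal growth factor: 1.62300. Real growth factor = 1.62300 / 1.10023 ≈ 1.47515.
Annualized: 1.47515^(1/3) − 1 ≈ 0.13836.

13.84%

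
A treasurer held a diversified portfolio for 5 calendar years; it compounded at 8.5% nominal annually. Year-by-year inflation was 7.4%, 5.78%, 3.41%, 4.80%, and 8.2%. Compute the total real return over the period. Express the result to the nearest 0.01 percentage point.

Cumulative inflation factor: 1.074 × 1.0578 × 1.0341 × 1.0480 × 1.082 ≈ 1.33217.
Nominal growth factor: 1.50366. Real growth factor = 1.50366 / 1.33217 ≈ 1.12873.
Total real return ≈ 12.8729%.

12.87%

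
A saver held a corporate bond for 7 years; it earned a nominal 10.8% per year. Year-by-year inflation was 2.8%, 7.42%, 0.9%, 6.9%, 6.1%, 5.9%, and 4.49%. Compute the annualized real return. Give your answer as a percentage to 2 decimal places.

Cumulative inflation factor: 1.028 × 1.0742 × 1.009 × 1.069 × 1.061 × 1.059 × 1.0449 ≈ 1.39841.
Nominal growth factor: 2.05012. Real growth factor = 2.05012 / 1.39841 ≈ 1.46604.
Annualized: 1.46604^(1/7) − 1 ≈ 0.05617.

5.62%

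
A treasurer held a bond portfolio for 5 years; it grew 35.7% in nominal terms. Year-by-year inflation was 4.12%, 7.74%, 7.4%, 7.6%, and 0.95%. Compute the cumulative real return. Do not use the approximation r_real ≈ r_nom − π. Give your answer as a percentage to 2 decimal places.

Cumulative inflation factor: 1.0412 × 1.0774 × 1.074 × 1.076 × 1.0095 ≈ 1.30868.
Nominal growth factor: 1.35700. Real growth factor = 1.35700 / 1.30868 ≈ 1.03692.
Total real return ≈ 3.6921%.

3.69%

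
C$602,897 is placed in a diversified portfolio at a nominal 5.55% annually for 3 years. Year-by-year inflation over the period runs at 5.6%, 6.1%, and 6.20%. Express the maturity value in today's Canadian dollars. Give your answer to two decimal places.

Nominal value at maturity: C$602,897 × (1 + 5.55%)^3 ≈ C$708,953.64.
Price-level factor over 3 years: 1.056 × 1.061 × 1.0620 = 1.189881792.
The maturity value deflated by that factor is the answer in today's purchasing power.

C$595,818.55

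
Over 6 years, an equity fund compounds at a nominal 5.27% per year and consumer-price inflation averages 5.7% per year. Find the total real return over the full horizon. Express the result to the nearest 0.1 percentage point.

-2.4%

The annual real rate is (1+5.27%)/(1+5.7%) − 1 = -0.4068%.
Compounded over 6 years: (1 + -0.004068)^6 − 1 ≈ -0.02416.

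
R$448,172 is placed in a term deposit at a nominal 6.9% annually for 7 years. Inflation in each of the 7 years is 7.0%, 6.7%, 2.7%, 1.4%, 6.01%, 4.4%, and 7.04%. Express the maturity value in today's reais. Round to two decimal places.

R$507,619.89

Nominal value at maturity: R$448,172 × (1 + 6.9%)^7 ≈ R$714,971.38.
Price-level factor over 7 years: 1.070 × 1.067 × 1.027 × 1.014 × 1.0601 × 1.044 × 1.0704 ≈ 1.4084778751.
The maturity value deflated by that factor is the answer in today's purchasing power.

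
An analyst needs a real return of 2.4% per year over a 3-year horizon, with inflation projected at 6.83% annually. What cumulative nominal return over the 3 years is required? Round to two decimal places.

Required annual nominal rate: (1+2.4%)(1+6.83%) − 1 = 9.39392%.
Cumulative over 3 years: (1 + 0.0939392)^3 − 1 ≈ 0.30912.

30.91%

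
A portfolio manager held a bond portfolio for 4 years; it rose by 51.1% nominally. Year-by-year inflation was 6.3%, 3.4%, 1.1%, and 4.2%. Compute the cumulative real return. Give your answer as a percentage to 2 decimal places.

Cumulative inflation factor: 1.063 × 1.034 × 1.011 × 1.042 ≈ 1.15790.
Nominal growth factor: 1.51100. Real growth factor = 1.51100 / 1.15790 ≈ 1.30494.
Total real return ≈ 30.4944%.

30.49%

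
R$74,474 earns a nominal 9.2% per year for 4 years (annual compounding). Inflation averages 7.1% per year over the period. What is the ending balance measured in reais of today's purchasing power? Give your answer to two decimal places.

R$80,489.15

Nominal value at maturity: R$74,474 × (1 + 9.2%)^4 ≈ R$105,899.82.
Price-level factor over 4 years: (1 + 7.1%)^4 ≈ 1.3157030557.
The maturity value deflated by that factor is the answer in today's purchasing power.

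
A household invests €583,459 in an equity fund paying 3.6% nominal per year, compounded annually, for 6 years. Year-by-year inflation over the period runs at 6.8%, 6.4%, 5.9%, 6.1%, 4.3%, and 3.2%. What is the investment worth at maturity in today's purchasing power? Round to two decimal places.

Nominal value at maturity: €583,459 × (1 + 3.6%)^6 ≈ €721,387.94.
Price-level factor over 6 years: 1.068 × 1.064 × 1.059 × 1.061 × 1.043 × 1.032 ≈ 1.3743211509.
The maturity value deflated by that factor is the answer in today's purchasing power.

€524,904.92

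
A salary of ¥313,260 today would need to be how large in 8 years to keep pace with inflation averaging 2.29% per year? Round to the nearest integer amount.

Cumulative price-level factor: (1+2.29%)^8 ≈ 1.1985755905.
The nominal amount required is ¥313,260 scaled up by that factor.

¥375,466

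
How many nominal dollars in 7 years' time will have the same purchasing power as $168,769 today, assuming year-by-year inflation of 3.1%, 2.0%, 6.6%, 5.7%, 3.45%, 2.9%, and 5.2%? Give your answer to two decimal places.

Cumulative price-level factor: 1.031 × 1.020 × 1.066 × 1.057 × 1.0345 × 1.029 × 1.052 ≈ 1.3269441331.
Multiplying $168,769 by the price-level factor gives the future nominal sum.

$223,947.03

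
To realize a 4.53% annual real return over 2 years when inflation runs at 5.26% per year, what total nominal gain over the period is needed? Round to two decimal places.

21.06%

Required annual nominal rate: (1+4.53%)(1+5.26%) − 1 = 10.028278%.
Cumulative over 2 years: (1 + 0.10028278)^2 − 1 ≈ 0.21062.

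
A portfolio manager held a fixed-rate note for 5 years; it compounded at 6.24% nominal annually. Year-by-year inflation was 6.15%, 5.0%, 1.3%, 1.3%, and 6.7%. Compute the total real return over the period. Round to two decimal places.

10.90%

Cumulative inflation factor: 1.0615 × 1.050 × 1.013 × 1.013 × 1.067 ≈ 1.22037.
Nominal growth factor: 1.35344. Real growth factor = 1.35344 / 1.22037 ≈ 1.10904.
Total real return ≈ 10.9041%.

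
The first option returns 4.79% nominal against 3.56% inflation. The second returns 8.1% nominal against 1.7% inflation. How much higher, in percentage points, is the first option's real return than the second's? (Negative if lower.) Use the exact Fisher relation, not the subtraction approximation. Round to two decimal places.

The first option real return: 1.0479/1.0356 − 1 = 1.188%.
The second real return: 1.081/1.017 − 1 = 6.293%.
Difference: 1.188 − 6.293 = -5.105 pp.

-5.11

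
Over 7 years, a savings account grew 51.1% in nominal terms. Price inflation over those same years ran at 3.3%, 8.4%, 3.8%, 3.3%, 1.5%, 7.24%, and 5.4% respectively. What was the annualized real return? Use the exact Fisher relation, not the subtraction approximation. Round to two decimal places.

Cumulative inflation factor: 1.033 × 1.084 × 1.038 × 1.033 × 1.015 × 1.0724 × 1.054 ≈ 1.37750.
Nominal growth factor: 1.51100. Real growth factor = 1.51100 / 1.37750 ≈ 1.09692.
Annualized: 1.09692^(1/7) − 1 ≈ 0.01330.

1.33%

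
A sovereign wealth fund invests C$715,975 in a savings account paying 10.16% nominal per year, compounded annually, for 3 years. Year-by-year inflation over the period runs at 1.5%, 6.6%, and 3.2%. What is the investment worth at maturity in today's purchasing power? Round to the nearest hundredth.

C$857,169.47

Nominal value at maturity: C$715,975 × (1 + 10.16%)^3 ≈ C$957,127.16.
Price-level factor over 3 years: 1.015 × 1.066 × 1.032 = 1.11661368.
The maturity value deflated by that factor is the answer in today's purchasing power.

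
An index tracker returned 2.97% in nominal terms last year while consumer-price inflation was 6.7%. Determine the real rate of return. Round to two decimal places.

Real return via the Fisher equation: (1 + 2.97%)/(1 + 6.7%) − 1 = 1.0297/1.067 − 1 ≈ -0.03496.

-3.50%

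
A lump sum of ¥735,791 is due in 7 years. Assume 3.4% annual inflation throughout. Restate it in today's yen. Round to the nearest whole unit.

Price-level factor over 7 years: (1 + 3.4%)^7 ≈ 1.2636993768.
Purchasing power today: ¥735,791 divided by that factor.

¥582,252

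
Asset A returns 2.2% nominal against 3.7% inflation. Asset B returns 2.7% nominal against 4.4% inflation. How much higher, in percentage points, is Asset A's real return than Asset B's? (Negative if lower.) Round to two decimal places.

0.18

Asset A real return: 1.022/1.037 − 1 = -1.446%.
Asset B real return: 1.027/1.044 − 1 = -1.628%.
Difference: -1.446 − (-1.628) = 0.182 pp.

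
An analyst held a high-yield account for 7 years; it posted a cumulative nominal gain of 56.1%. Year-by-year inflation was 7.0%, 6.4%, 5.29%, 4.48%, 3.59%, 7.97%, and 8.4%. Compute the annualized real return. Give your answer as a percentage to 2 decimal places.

Cumulative inflation factor: 1.070 × 1.064 × 1.0529 × 1.0448 × 1.0359 × 1.0797 × 1.084 ≈ 1.51843.
Nominal growth factor: 1.56100. Real growth factor = 1.56100 / 1.51843 ≈ 1.02803.
Annualized: 1.02803^(1/7) − 1 ≈ 0.00396.

0.40%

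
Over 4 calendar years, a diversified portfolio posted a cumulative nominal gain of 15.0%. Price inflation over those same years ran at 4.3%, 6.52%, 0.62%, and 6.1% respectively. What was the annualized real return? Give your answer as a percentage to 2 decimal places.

Cumulative inflation factor: 1.043 × 1.0652 × 1.0062 × 1.061 ≈ 1.18608.
Nominal growth factor: 1.15000. Real growth factor = 1.15000 / 1.18608 ≈ 0.96958.
Annualized: 0.96958^(1/4) − 1 ≈ -0.00769.

-0.77%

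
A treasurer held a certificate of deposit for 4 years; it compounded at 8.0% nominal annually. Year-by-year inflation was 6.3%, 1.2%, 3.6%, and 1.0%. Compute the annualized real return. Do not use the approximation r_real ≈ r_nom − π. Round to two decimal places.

Cumulative inflation factor: 1.063 × 1.012 × 1.036 × 1.010 ≈ 1.12563.
Nominal growth factor: 1.36049. Real growth factor = 1.36049 / 1.12563 ≈ 1.20865.
Annualized: 1.20865^(1/4) − 1 ≈ 0.04852.

4.85%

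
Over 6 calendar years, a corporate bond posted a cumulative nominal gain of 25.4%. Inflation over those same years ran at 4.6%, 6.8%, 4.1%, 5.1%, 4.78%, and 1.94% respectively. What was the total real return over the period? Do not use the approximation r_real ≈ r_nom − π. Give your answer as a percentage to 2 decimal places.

-3.95%

Cumulative inflation factor: 1.046 × 1.068 × 1.041 × 1.051 × 1.0478 × 1.0194 ≈ 1.30551.
Nominal growth factor: 1.25400. Real growth factor = 1.25400 / 1.30551 ≈ 0.96055.
Total real return ≈ -3.9454%.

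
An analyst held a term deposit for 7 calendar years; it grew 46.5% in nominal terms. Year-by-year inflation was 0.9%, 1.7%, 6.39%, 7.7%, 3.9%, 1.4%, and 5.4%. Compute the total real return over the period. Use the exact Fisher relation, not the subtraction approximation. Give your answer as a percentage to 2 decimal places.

12.21%

Cumulative inflation factor: 1.009 × 1.017 × 1.0639 × 1.077 × 1.039 × 1.014 × 1.054 ≈ 1.30564.
Nominal growth factor: 1.46500. Real growth factor = 1.46500 / 1.30564 ≈ 1.12206.
Total real return ≈ 12.2057%.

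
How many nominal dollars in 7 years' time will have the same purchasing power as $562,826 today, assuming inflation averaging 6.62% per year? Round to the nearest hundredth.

Cumulative price-level factor: (1+6.62%)^7 ≈ 1.5662848504.
Multiplying $562,826 by the price-level factor gives the future nominal sum.

$881,545.84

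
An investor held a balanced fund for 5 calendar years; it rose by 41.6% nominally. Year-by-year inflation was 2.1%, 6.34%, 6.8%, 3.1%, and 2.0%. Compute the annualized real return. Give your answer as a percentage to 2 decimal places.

Cumulative inflation factor: 1.021 × 1.0634 × 1.068 × 1.031 × 1.020 ≈ 1.21942.
Nominal growth factor: 1.41600. Real growth factor = 1.41600 / 1.21942 ≈ 1.16121.
Annualized: 1.16121^(1/5) − 1 ≈ 0.03034.

3.03%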